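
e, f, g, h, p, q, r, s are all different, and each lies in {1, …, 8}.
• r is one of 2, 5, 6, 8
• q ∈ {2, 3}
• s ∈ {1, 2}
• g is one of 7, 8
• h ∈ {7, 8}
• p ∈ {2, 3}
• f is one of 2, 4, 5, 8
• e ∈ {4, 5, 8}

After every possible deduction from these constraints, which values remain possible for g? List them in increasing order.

The 8 variables draw from only 8 values {1, 2, 3, 4, 5, 6, 7, 8}, so each is used; only s can be 1, hence s = 1.
The 7 still-open variables together cover exactly {2, 3, 4, 5, 6, 7, 8} — 7 values for 7 variables — and 6 appears only in r's list, so r = 6.
g and h share exactly the 2 values {7, 8}; by pigeonhole those values go to them, so strike 7, 8 from e, f.
p and q share exactly the 2 values {2, 3}; by pigeonhole those values go to them, so strike 2, 3 from f.
No further eliminations apply; g can still be any of 7, 8.

7, 8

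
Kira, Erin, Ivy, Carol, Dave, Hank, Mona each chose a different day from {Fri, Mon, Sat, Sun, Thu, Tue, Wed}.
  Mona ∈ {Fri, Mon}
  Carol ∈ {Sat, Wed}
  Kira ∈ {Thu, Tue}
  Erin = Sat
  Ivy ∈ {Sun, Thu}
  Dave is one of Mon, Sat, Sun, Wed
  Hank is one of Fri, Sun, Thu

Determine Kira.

Erin has just one choice, so Erin = Sat. So Carol, Dave can't be Sat.
That leaves Carol = Wed. Strike Wed from Dave.
The 5 still-open variables draw from only 5 values {Fri, Mon, Sun, Thu, Tue}, so each is used; only Kira can be Tue, hence Kira = Tue.

Tue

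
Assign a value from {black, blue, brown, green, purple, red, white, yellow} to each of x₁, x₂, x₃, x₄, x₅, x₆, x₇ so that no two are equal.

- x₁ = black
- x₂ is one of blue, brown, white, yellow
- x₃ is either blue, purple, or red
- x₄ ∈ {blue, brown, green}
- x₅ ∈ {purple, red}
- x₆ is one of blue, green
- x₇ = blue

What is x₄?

brown

x₁'s domain is down to {black}, so x₁ = black.
That leaves x₇ = blue. So x₂, x₃, x₄, x₆ can't be blue.
x₆'s domain is down to {green}, so x₆ = green. Remove green from x₄.
So x₄ = brown.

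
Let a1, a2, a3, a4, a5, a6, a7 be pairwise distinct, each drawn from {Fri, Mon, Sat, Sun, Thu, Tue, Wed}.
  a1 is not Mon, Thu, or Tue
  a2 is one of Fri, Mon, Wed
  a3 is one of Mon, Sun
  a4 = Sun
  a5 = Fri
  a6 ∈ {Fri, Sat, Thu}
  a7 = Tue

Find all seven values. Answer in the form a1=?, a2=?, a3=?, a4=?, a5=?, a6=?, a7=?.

a4 has just one choice, so a4 = Sun. Strike Sun from a1, a3.
a5 has just one choice, so a5 = Fri. Eliminate Fri elsewhere: a1, a2, a6.
a7 has just one choice, so a7 = Tue.
That leaves a3 = Mon. Remove Mon from a2.
That leaves a2 = Wed. So a1 can't be Wed.
a1 must be Sat (only option left). Remove Sat from a6.
a6's domain is down to {Thu}, so a6 = Thu.

a1=Sat, a2=Wed, a3=Mon, a4=Sun, a5=Fri, a6=Thu, a7=Tue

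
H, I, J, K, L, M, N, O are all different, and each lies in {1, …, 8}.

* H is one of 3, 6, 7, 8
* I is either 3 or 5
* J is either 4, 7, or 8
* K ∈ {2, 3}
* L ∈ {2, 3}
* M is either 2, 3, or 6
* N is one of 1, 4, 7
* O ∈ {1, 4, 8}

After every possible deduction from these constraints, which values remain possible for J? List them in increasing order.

Among the 8 variables, 5 fits only I (and all 8 values in {1, 2, 3, 4, 5, 6, 7, 8} must be used), so I = 5.
The 2 variables K and L are confined to {2, 3}, which locks those values in; drop them from H, M.
M must be 6 (only option left). Eliminate 6 elsewhere: H.
No further eliminations apply; J can still be any of 4, 7, 8.

4, 7, 8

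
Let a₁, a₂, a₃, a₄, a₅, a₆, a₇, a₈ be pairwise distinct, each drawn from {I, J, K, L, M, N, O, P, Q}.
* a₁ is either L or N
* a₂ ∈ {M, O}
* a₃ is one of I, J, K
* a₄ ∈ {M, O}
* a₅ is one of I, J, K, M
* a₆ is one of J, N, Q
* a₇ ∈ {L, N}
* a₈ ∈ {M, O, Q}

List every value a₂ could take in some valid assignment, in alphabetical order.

a₁ and a₇ share exactly the 2 values {L, N}; by pigeonhole those values go to them, so strike L, N from a₆.
a₂ and a₄ share exactly the 2 values {M, O}; by pigeonhole those values go to them, so strike M, O from a₅, a₈.
a₈ has just one choice, so a₈ = Q. So a₆ can't be Q.
a₆ has just one choice, so a₆ = J. Remove J from a₃, a₅.
No further eliminations apply; a₂ can still be any of M, O.

M, O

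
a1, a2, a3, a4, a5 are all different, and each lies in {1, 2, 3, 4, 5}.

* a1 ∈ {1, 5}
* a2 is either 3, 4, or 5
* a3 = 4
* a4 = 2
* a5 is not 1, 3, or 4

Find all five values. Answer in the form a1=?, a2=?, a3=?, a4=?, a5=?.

a1=1, a2=3, a3=4, a4=2, a5=5

a3's domain is down to {4}, so a3 = 4. So a2 can't be 4.
a4 has just one choice, so a4 = 2. Remove 2 from a5.
a5 must be 5 (only option left). Remove 5 from a1, a2.
a1's domain is down to {1}, so a1 = 1.
a2 has just one choice, so a2 = 3.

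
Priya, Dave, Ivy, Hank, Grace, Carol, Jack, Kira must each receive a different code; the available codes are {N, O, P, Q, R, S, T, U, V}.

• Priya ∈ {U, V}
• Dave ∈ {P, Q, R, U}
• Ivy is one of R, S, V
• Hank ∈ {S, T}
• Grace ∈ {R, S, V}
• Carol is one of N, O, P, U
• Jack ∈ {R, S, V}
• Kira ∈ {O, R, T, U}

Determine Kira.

O

Ivy, Grace, Jack share exactly the 3 values {R, S, V}; by pigeonhole those values go to them, so strike R, S, V from Priya, Dave, Hank, Kira.
Priya's domain is down to {U}, so Priya = U. Strike U from Dave, Carol, Kira.
Hank has just one choice, so Hank = T. So Kira can't be T.
So Kira = O.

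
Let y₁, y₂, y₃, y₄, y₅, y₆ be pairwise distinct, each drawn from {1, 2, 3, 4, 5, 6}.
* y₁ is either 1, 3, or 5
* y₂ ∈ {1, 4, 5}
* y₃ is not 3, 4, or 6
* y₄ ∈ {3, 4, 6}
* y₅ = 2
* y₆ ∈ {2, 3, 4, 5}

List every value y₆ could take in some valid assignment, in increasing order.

3, 4, 5

y₅ must be 2 (only option left). So y₃, y₆ can't be 2.
The 5 still-open variables draw from only 5 values {1, 3, 4, 5, 6}, so each is used; only y₄ can be 6, hence y₄ = 6.
No further eliminations apply; y₆ can still be any of 3, 4, 5.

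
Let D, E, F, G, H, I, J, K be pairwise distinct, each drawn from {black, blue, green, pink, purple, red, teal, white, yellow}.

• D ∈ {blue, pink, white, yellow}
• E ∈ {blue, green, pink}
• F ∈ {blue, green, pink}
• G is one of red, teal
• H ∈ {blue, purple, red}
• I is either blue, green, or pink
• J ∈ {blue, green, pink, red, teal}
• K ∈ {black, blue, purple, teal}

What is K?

E, F, I between them cover only {blue, green, pink} — a naked triple. Remove those values from D, H, J, K.
The 2 variables G and J are confined to {red, teal}, which locks those values in; drop them from H, K.
That leaves H = purple. Eliminate purple elsewhere: K.
So K = black.

black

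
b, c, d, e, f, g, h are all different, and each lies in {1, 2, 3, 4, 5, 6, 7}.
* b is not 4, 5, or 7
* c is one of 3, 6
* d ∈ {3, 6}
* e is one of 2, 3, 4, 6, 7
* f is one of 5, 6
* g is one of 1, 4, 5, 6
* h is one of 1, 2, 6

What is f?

5

The 7 variables draw from only 7 values {1, 2, 3, 4, 5, 6, 7}, so each is used; only e can be 7, hence e = 7.
Among the 6 still-open variables, 4 fits only g (and all 6 values in {1, 2, 3, 4, 5, 6} must be used), so g = 4.
Among the 5 still-open variables, 5 fits only f (and all 5 values in {1, 2, 3, 5, 6} must be used), so f = 5.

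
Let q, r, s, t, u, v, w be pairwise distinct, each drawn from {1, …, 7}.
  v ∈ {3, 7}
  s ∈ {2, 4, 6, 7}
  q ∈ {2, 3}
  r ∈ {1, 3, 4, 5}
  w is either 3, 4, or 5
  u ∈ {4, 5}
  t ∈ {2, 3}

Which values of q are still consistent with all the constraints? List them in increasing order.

2, 3

Among the 7 variables, 1 fits only r (and all 7 values in {1, 2, 3, 4, 5, 6, 7} must be used), so r = 1.
The 6 still-open variables draw from only 6 values {2, 3, 4, 5, 6, 7}, so each is used; only s can be 6, hence s = 6.
The 5 still-open variables together cover exactly {2, 3, 4, 5, 7} — 5 values for 5 variables — and 7 appears only in v's list, so v = 7.
The 2 variables q and t are confined to {2, 3}, which locks those values in; drop them from w.
No further eliminations apply; q can still be any of 2, 3.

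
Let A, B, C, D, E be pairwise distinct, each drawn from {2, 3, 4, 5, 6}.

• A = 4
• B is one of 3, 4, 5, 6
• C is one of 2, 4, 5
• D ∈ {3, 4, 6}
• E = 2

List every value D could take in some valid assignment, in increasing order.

3, 6

A must be 4 (only option left). Remove 4 from B, C, D.
E has just one choice, so E = 2. Eliminate 2 elsewhere: C.
C has just one choice, so C = 5. Strike 5 from B.
No further eliminations apply; D can still be any of 3, 6.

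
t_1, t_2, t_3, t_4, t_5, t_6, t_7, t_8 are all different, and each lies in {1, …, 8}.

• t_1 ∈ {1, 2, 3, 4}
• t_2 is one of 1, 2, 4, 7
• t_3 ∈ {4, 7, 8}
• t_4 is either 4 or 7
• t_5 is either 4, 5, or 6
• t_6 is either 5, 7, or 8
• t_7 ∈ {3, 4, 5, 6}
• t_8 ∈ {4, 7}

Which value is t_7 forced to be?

3

t_4 and t_8 share exactly the 2 values {4, 7}; by pigeonhole those values go to them, so strike 4, 7 from t_1, t_2, t_3, t_5, t_6, t_7.
t_3 has just one choice, so t_3 = 8. Eliminate 8 elsewhere: t_6.
t_6 must be 5 (only option left). Strike 5 from t_5, t_7.
That leaves t_5 = 6. So t_7 can't be 6.
So t_7 = 3.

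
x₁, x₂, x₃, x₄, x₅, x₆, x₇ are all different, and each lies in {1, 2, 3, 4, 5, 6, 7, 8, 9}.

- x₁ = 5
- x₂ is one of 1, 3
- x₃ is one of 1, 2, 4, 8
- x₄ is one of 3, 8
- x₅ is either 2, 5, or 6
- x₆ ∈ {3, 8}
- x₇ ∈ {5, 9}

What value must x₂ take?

x₁'s domain is down to {5}, so x₁ = 5. Remove 5 from x₅, x₇.
That leaves x₇ = 9.
The 2 variables x₄ and x₆ are confined to {3, 8}, which locks those values in; drop them from x₂, x₃.
So x₂ = 1.

1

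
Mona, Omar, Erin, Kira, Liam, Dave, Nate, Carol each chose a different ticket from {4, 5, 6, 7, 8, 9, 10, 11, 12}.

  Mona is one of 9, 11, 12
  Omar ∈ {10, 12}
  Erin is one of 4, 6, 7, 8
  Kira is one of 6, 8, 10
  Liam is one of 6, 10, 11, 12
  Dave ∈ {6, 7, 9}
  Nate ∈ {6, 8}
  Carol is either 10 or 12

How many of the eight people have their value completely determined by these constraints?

4

The 8 variables draw from only 8 values {4, 6, 7, 8, 9, 10, 11, 12}, so each is used; only Erin can be 4, hence Erin = 4.
The 7 still-open variables draw from only 7 values {6, 7, 8, 9, 10, 11, 12}, so each is used; only Dave can be 7, hence Dave = 7.
The 6 still-open variables draw from only 6 values {6, 8, 9, 10, 11, 12}, so each is used; only Mona can be 9, hence Mona = 9.
The 5 still-open variables together cover exactly {6, 8, 10, 11, 12} — 5 values for 5 variables — and 11 appears only in Liam's list, so Liam = 11.
The 2 variables Omar and Carol are confined to {10, 12}, which locks those values in; drop them from Kira.
Determined: Mona=9, Erin=4, Liam=11, Dave=7. The other people each still have more than one consistent value. That makes 4.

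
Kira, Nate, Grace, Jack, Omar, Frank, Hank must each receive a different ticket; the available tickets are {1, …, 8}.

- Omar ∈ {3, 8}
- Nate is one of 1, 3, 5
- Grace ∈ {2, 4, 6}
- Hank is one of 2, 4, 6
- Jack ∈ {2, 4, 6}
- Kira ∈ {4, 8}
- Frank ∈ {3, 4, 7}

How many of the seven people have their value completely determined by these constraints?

The 3 variables Grace, Jack, Hank are confined to {2, 4, 6}, which locks those values in; drop them from Kira, Frank.
Kira has just one choice, so Kira = 8. Eliminate 8 elsewhere: Omar.
Omar must be 3 (only option left). So Nate, Frank can't be 3.
Frank's domain is down to {7}, so Frank = 7.
Determined: Kira=8, Omar=3, Frank=7. The other people each still have more than one consistent value. That makes 3.

3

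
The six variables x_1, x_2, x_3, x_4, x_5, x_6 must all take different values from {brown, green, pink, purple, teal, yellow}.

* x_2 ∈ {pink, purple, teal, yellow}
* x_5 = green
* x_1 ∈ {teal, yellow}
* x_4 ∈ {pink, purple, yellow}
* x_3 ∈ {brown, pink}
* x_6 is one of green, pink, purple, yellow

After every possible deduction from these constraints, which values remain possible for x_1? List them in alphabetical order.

teal, yellow

x_5 has just one choice, so x_5 = green. Remove green from x_6.
The 5 still-open variables together cover exactly {brown, pink, purple, teal, yellow} — 5 values for 5 variables — and brown appears only in x_3's list, so x_3 = brown.
No further eliminations apply; x_1 can still be any of teal, yellow.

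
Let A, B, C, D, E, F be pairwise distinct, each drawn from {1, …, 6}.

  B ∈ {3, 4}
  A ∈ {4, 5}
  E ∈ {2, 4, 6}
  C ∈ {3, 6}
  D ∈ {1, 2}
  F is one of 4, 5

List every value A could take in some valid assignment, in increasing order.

The 6 variables draw from only 6 values {1, 2, 3, 4, 5, 6}, so each is used; only D can be 1, hence D = 1.
The 5 still-open variables draw from only 5 values {2, 3, 4, 5, 6}, so each is used; only E can be 2, hence E = 2.
Among the 4 still-open variables, 6 fits only C (and all 4 values in {3, 4, 5, 6} must be used), so C = 6.
Among the 3 still-open variables, 3 fits only B (and all 3 values in {3, 4, 5} must be used), so B = 3.
No further eliminations apply; A can still be any of 4, 5.

4, 5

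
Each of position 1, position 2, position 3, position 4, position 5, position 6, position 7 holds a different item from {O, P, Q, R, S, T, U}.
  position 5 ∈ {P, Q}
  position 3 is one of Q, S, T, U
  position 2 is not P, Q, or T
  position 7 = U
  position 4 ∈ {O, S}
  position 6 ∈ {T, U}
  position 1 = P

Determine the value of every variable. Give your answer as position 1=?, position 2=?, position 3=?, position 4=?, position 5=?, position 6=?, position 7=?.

position 1 has just one choice, so position 1 = P. Strike P from position 5.
position 5 must be Q (only option left). Remove Q from position 3.
position 7's domain is down to {U}, so position 7 = U. Remove U from position 2, position 3, position 6.
position 6's domain is down to {T}, so position 6 = T. Remove T from position 3.
position 3 must be S (only option left). Remove S from position 2, position 4.
position 4 must be O (only option left). So position 2 can't be O.
position 2's domain is down to {R}, so position 2 = R.

position 1=P, position 2=R, position 3=S, position 4=O, position 5=Q, position 6=T, position 7=U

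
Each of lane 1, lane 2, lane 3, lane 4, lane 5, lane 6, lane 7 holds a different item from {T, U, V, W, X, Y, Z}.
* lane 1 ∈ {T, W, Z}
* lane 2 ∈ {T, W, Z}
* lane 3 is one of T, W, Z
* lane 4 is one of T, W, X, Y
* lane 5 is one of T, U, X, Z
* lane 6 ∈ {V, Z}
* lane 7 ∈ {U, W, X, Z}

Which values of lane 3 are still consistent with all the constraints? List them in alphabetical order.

T, W, Z

Among the 7 variables, V fits only lane 6 (and all 7 values in {T, U, V, W, X, Y, Z} must be used), so lane 6 = V.
The 6 still-open variables together cover exactly {T, U, W, X, Y, Z} — 6 values for 6 variables — and Y appears only in lane 4's list, so lane 4 = Y.
The 3 variables lane 1, lane 2, lane 3 are confined to {T, W, Z}, which locks those values in; drop them from lane 5, lane 7.
No further eliminations apply; lane 3 can still be any of T, W, Z.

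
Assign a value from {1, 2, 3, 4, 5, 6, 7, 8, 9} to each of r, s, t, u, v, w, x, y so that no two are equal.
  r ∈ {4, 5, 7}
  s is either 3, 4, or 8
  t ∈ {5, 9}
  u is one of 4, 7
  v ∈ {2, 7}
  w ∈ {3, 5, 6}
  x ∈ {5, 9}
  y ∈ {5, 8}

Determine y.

The 8 variables draw from only 8 values {2, 3, 4, 5, 6, 7, 8, 9}, so each is used; only v can be 2, hence v = 2.
The 7 still-open variables draw from only 7 values {3, 4, 5, 6, 7, 8, 9}, so each is used; only w can be 6, hence w = 6.
Among the 6 still-open variables, 3 fits only s (and all 6 values in {3, 4, 5, 7, 8, 9} must be used), so s = 3.
Among the 5 still-open variables, 8 fits only y (and all 5 values in {4, 5, 7, 8, 9} must be used), so y = 8.

8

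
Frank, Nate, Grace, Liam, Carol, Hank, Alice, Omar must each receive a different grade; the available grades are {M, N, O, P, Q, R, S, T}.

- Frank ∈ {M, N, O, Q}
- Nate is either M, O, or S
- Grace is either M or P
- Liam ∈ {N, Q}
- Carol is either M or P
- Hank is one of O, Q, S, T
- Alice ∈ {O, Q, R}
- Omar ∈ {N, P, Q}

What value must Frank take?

The 8 variables draw from only 8 values {M, N, O, P, Q, R, S, T}, so each is used; only Alice can be R, hence Alice = R.
The 7 still-open variables draw from only 7 values {M, N, O, P, Q, S, T}, so each is used; only Hank can be T, hence Hank = T.
Among the 6 still-open variables, S fits only Nate (and all 6 values in {M, N, O, P, Q, S} must be used), so Nate = S.
Among the 5 still-open variables, O fits only Frank (and all 5 values in {M, N, O, P, Q} must be used), so Frank = O.

O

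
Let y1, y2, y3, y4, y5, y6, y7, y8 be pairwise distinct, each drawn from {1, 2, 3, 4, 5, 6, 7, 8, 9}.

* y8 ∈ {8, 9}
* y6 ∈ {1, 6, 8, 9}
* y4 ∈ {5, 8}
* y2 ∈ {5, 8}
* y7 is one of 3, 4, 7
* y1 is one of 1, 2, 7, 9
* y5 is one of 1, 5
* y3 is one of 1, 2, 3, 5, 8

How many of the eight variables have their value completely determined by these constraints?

The 2 variables y2 and y4 are confined to {5, 8}, which locks those values in; drop them from y3, y5, y6, y8.
y5 must be 1 (only option left). So y1, y3, y6 can't be 1.
That leaves y8 = 9. Strike 9 from y1, y6.
y6's domain is down to {6}, so y6 = 6.
Determined: y5=1, y6=6, y8=9. The other variables each still have more than one consistent value. That makes 3.

3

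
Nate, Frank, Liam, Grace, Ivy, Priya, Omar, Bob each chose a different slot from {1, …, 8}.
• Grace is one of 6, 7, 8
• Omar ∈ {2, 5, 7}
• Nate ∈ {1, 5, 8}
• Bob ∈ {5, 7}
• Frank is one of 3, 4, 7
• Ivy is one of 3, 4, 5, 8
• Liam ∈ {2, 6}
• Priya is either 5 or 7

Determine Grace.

Among the 8 variables, 1 fits only Nate (and all 8 values in {1, 2, 3, 4, 5, 6, 7, 8} must be used), so Nate = 1.
The 2 variables Priya and Bob are confined to {5, 7}, which locks those values in; drop them from Frank, Grace, Ivy, Omar.
Omar's domain is down to {2}, so Omar = 2. So Liam can't be 2.
Liam has just one choice, so Liam = 6. Remove 6 from Grace.
So Grace = 8.

8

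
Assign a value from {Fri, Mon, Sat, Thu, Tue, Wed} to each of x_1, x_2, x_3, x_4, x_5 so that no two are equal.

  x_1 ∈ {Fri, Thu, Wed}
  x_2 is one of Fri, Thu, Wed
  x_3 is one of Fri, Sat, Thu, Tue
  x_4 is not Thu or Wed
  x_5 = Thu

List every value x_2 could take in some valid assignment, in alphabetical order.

Fri, Wed

x_5 has just one choice, so x_5 = Thu. Remove Thu from x_1, x_2, x_3.
The 2 variables x_1 and x_2 are confined to {Fri, Wed}, which locks those values in; drop them from x_3, x_4.
No further eliminations apply; x_2 can still be any of Fri, Wed.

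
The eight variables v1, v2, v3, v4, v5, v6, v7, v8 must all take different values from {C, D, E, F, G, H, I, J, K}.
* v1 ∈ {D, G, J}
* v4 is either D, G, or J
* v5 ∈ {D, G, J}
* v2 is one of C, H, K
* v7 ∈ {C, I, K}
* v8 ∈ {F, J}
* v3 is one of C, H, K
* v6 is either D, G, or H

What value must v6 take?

The 8 variables draw from only 8 values {C, D, F, G, H, I, J, K}, so each is used; only v8 can be F, hence v8 = F.
The 7 still-open variables draw from only 7 values {C, D, G, H, I, J, K}, so each is used; only v7 can be I, hence v7 = I.
v1, v4, v5 between them cover only {D, G, J} — a naked triple. Remove those values from v6.
So v6 = H.

H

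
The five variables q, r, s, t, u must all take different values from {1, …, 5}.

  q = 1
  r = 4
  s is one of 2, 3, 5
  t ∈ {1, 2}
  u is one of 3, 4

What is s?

5

q's domain is down to {1}, so q = 1. Strike 1 from t.
r has just one choice, so r = 4. Remove 4 from u.
t must be 2 (only option left). Strike 2 from s.
u has just one choice, so u = 3. So s can't be 3.
So s = 5.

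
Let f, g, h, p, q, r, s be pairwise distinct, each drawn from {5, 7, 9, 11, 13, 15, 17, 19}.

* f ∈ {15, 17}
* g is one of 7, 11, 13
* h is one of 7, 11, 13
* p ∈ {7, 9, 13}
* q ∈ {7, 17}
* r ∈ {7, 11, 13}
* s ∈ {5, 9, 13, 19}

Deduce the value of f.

15

The 3 variables g, h, r are confined to {7, 11, 13}, which locks those values in; drop them from p, q, s.
That leaves p = 9. Remove 9 from s.
q's domain is down to {17}, so q = 17. Eliminate 17 elsewhere: f.
So f = 15.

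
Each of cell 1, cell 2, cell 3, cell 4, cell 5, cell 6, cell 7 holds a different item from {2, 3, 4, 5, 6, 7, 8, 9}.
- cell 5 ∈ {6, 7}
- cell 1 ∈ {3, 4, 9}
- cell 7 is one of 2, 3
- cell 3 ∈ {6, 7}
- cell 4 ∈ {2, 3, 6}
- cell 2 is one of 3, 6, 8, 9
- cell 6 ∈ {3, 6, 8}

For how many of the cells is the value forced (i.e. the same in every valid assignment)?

The 7 variables draw from only 7 values {2, 3, 4, 6, 7, 8, 9}, so each is used; only cell 1 can be 4, hence cell 1 = 4.
Among the 6 still-open variables, 9 fits only cell 2 (and all 6 values in {2, 3, 6, 7, 8, 9} must be used), so cell 2 = 9.
The 5 still-open variables draw from only 5 values {2, 3, 6, 7, 8}, so each is used; only cell 6 can be 8, hence cell 6 = 8.
cell 3 and cell 5 share exactly the 2 values {6, 7}; by pigeonhole those values go to them, so strike 6, 7 from cell 4.
Determined: cell 1=4, cell 2=9, cell 6=8. The other cells each still have more than one consistent value. That makes 3.

3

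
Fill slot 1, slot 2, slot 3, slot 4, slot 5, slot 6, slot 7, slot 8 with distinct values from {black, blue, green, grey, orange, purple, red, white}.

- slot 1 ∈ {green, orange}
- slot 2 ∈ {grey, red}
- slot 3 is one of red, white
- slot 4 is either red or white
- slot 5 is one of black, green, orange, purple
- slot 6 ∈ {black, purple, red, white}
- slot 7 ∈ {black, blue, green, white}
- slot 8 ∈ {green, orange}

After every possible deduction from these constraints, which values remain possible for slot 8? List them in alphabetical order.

green, orange

The 8 variables draw from only 8 values {black, blue, green, grey, orange, purple, red, white}, so each is used; only slot 7 can be blue, hence slot 7 = blue.
The 7 still-open variables draw from only 7 values {black, green, grey, orange, purple, red, white}, so each is used; only slot 2 can be grey, hence slot 2 = grey.
The 2 variables slot 1 and slot 8 are confined to {green, orange}, which locks those values in; drop them from slot 5.
The 2 variables slot 3 and slot 4 are confined to {red, white}, which locks those values in; drop them from slot 6.
No further eliminations apply; slot 8 can still be any of green, orange.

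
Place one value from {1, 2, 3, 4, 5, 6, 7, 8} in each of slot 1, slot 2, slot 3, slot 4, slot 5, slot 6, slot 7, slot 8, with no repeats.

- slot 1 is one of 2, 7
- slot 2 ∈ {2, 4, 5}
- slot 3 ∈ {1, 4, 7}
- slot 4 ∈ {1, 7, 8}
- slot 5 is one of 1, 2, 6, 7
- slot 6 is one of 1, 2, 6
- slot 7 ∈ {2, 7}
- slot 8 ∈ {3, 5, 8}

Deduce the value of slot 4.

The 8 variables together cover exactly {1, 2, 3, 4, 5, 6, 7, 8} — 8 values for 8 variables — and 3 appears only in slot 8's list, so slot 8 = 3.
Among the 7 still-open variables, 5 fits only slot 2 (and all 7 values in {1, 2, 4, 5, 6, 7, 8} must be used), so slot 2 = 5.
Among the 6 still-open variables, 4 fits only slot 3 (and all 6 values in {1, 2, 4, 6, 7, 8} must be used), so slot 3 = 4.
The 5 still-open variables together cover exactly {1, 2, 6, 7, 8} — 5 values for 5 variables — and 8 appears only in slot 4's list, so slot 4 = 8.

8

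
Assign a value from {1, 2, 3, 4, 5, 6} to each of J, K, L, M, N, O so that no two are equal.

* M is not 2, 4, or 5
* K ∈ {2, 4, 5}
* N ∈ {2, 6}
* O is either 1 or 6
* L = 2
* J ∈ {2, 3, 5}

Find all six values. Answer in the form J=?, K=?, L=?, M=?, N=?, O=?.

J=5, K=4, L=2, M=3, N=6, O=1

L must be 2 (only option left). Remove 2 from J, K, N.
N has just one choice, so N = 6. Eliminate 6 elsewhere: M, O.
O has just one choice, so O = 1. Remove 1 from M.
M has just one choice, so M = 3. Remove 3 from J.
J's domain is down to {5}, so J = 5. So K can't be 5.
K has just one choice, so K = 4.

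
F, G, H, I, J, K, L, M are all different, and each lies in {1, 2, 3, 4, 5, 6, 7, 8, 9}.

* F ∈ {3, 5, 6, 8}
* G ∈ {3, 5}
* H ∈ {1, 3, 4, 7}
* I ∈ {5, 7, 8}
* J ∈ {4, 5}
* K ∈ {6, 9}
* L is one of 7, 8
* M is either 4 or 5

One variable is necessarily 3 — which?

Among the 8 variables, 1 fits only H (and all 8 values in {1, 3, 4, 5, 6, 7, 8, 9} must be used), so H = 1.
Among the 7 still-open variables, 9 fits only K (and all 7 values in {3, 4, 5, 6, 7, 8, 9} must be used), so K = 9.
The 6 still-open variables draw from only 6 values {3, 4, 5, 6, 7, 8}, so each is used; only F can be 6, hence F = 6.
Among the 5 still-open variables, 3 fits only G (and all 5 values in {3, 4, 5, 7, 8} must be used), so G = 3.

G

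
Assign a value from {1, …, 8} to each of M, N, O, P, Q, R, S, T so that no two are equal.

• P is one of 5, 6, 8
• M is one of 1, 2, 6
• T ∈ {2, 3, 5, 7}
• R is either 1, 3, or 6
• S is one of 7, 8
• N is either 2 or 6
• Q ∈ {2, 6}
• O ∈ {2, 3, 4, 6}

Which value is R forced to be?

3

The 8 variables together cover exactly {1, 2, 3, 4, 5, 6, 7, 8} — 8 values for 8 variables — and 4 appears only in O's list, so O = 4.
N and Q between them cover only {2, 6} — a naked pair. Remove those values from M, P, R, T.
M must be 1 (only option left). So R can't be 1.
So R = 3.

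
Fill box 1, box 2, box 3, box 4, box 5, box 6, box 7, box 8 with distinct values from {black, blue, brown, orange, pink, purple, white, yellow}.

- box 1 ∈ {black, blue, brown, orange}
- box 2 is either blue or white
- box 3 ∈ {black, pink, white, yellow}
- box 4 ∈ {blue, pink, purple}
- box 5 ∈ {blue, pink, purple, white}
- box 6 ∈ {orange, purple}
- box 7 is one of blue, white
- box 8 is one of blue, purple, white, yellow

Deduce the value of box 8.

yellow

The 8 variables together cover exactly {black, blue, brown, orange, pink, purple, white, yellow} — 8 values for 8 variables — and brown appears only in box 1's list, so box 1 = brown.
The 7 still-open variables draw from only 7 values {black, blue, orange, pink, purple, white, yellow}, so each is used; only box 3 can be black, hence box 3 = black.
The 6 still-open variables together cover exactly {blue, orange, pink, purple, white, yellow} — 6 values for 6 variables — and orange appears only in box 6's list, so box 6 = orange.
The 5 still-open variables together cover exactly {blue, pink, purple, white, yellow} — 5 values for 5 variables — and yellow appears only in box 8's list, so box 8 = yellow.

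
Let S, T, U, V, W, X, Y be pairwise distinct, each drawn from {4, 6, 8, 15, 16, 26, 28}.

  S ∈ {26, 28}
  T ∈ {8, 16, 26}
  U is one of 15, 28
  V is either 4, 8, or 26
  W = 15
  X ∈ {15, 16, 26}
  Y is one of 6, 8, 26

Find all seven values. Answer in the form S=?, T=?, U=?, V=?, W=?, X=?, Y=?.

W has just one choice, so W = 15. Remove 15 from U, X.
U's domain is down to {28}, so U = 28. Eliminate 28 elsewhere: S.
S's domain is down to {26}, so S = 26. Eliminate 26 elsewhere: T, V, X, Y.
X must be 16 (only option left). Remove 16 from T.
T has just one choice, so T = 8. Eliminate 8 elsewhere: V, Y.
V has just one choice, so V = 4.
Y must be 6 (only option left).

S=26, T=8, U=28, V=4, W=15, X=16, Y=6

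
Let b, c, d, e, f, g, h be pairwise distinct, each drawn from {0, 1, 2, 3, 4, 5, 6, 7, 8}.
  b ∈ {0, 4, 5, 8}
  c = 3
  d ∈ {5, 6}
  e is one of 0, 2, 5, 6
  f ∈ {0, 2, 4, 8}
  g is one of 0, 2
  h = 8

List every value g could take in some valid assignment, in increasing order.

c has just one choice, so c = 3.
h must be 8 (only option left). Strike 8 from b, f.
No further eliminations apply; g can still be any of 0, 2.

0, 2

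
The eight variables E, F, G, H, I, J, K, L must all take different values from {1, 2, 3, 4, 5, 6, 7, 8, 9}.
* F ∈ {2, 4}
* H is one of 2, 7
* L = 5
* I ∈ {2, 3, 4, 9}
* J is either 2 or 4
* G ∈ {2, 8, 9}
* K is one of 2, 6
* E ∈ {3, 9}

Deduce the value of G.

8

L has just one choice, so L = 5.
The 7 still-open variables together cover exactly {2, 3, 4, 6, 7, 8, 9} — 7 values for 7 variables — and 6 appears only in K's list, so K = 6.
The 6 still-open variables draw from only 6 values {2, 3, 4, 7, 8, 9}, so each is used; only H can be 7, hence H = 7.
Among the 5 still-open variables, 8 fits only G (and all 5 values in {2, 3, 4, 8, 9} must be used), so G = 8.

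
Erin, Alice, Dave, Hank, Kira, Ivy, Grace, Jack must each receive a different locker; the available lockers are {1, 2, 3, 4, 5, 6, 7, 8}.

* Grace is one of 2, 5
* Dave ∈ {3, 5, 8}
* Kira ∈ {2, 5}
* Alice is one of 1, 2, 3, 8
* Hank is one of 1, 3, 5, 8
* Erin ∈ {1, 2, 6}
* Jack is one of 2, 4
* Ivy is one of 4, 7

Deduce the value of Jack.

4

The 8 variables draw from only 8 values {1, 2, 3, 4, 5, 6, 7, 8}, so each is used; only Erin can be 6, hence Erin = 6.
Among the 7 still-open variables, 7 fits only Ivy (and all 7 values in {1, 2, 3, 4, 5, 7, 8} must be used), so Ivy = 7.
The 6 still-open variables together cover exactly {1, 2, 3, 4, 5, 8} — 6 values for 6 variables — and 4 appears only in Jack's list, so Jack = 4.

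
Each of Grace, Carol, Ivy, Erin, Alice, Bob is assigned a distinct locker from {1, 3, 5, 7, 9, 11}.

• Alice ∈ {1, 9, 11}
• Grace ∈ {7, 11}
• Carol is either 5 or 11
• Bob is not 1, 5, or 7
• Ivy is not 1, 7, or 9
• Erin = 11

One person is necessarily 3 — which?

Erin has just one choice, so Erin = 11. Eliminate 11 elsewhere: Grace, Carol, Ivy, Alice, Bob.
That leaves Grace = 7.
That leaves Carol = 5. Remove 5 from Ivy.
So 3 goes to Ivy.

Ivy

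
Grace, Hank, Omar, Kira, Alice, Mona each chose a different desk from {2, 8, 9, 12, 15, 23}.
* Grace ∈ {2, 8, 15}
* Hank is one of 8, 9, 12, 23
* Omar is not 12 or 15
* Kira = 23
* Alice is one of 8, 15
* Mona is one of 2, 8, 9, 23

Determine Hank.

12

Kira has just one choice, so Kira = 23. Remove 23 from Hank, Omar, Mona.
The 5 still-open variables draw from only 5 values {2, 8, 9, 12, 15}, so each is used; only Hank can be 12, hence Hank = 12.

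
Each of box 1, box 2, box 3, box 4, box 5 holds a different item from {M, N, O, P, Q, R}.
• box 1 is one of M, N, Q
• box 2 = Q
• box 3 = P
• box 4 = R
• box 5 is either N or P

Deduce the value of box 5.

box 2 has just one choice, so box 2 = Q. Remove Q from box 1.
box 3 has just one choice, so box 3 = P. Eliminate P elsewhere: box 5.
So box 5 = N.

N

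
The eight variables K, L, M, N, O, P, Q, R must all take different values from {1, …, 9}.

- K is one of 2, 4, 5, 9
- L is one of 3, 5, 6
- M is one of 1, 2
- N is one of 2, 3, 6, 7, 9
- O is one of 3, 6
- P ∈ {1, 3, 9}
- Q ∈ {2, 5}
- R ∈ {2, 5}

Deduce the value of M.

The 8 variables draw from only 8 values {1, 2, 3, 4, 5, 6, 7, 9}, so each is used; only K can be 4, hence K = 4.
The 7 still-open variables together cover exactly {1, 2, 3, 5, 6, 7, 9} — 7 values for 7 variables — and 7 appears only in N's list, so N = 7.
The 6 still-open variables together cover exactly {1, 2, 3, 5, 6, 9} — 6 values for 6 variables — and 9 appears only in P's list, so P = 9.
Among the 5 still-open variables, 1 fits only M (and all 5 values in {1, 2, 3, 5, 6} must be used), so M = 1.

1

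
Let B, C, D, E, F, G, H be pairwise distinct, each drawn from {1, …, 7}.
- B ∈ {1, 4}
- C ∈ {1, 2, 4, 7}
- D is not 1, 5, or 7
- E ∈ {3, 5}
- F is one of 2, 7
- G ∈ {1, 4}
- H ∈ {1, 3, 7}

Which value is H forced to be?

Among the 7 variables, 5 fits only E (and all 7 values in {1, 2, 3, 4, 5, 6, 7} must be used), so E = 5.
Among the 6 still-open variables, 6 fits only D (and all 6 values in {1, 2, 3, 4, 6, 7} must be used), so D = 6.
The 5 still-open variables together cover exactly {1, 2, 3, 4, 7} — 5 values for 5 variables — and 3 appears only in H's list, so H = 3.

3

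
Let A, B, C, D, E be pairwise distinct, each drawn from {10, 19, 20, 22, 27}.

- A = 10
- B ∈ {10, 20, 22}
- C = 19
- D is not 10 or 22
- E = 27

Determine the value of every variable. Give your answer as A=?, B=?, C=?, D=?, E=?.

A=10, B=22, C=19, D=20, E=27

A has just one choice, so A = 10. So B can't be 10.
C has just one choice, so C = 19. So D can't be 19.
That leaves E = 27. Eliminate 27 elsewhere: D.
D must be 20 (only option left). Remove 20 from B.
That leaves B = 22.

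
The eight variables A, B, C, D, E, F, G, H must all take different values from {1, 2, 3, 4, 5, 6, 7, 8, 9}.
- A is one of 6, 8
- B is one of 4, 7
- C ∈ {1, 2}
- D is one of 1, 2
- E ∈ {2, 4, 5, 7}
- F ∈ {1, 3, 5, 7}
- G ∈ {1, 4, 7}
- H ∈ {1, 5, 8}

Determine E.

Among the 8 variables, 3 fits only F (and all 8 values in {1, 2, 3, 4, 5, 6, 7, 8} must be used), so F = 3.
The 7 still-open variables draw from only 7 values {1, 2, 4, 5, 6, 7, 8}, so each is used; only A can be 6, hence A = 6.
Among the 6 still-open variables, 8 fits only H (and all 6 values in {1, 2, 4, 5, 7, 8} must be used), so H = 8.
Among the 5 still-open variables, 5 fits only E (and all 5 values in {1, 2, 4, 5, 7} must be used), so E = 5.

5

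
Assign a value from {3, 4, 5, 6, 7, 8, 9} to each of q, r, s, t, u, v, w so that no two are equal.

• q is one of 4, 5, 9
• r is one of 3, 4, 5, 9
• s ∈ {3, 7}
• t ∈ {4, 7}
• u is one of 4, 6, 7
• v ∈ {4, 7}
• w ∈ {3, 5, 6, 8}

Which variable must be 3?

s

The 7 variables draw from only 7 values {3, 4, 5, 6, 7, 8, 9}, so each is used; only w can be 8, hence w = 8.
The 6 still-open variables together cover exactly {3, 4, 5, 6, 7, 9} — 6 values for 6 variables — and 6 appears only in u's list, so u = 6.
t and v share exactly the 2 values {4, 7}; by pigeonhole those values go to them, so strike 4, 7 from q, r, s.
So 3 goes to s.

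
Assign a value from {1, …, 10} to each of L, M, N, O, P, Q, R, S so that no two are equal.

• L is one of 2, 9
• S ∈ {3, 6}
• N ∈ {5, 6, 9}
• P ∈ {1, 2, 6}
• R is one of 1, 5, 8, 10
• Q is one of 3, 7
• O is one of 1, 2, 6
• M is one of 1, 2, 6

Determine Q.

7

M, O, P share exactly the 3 values {1, 2, 6}; by pigeonhole those values go to them, so strike 1, 2, 6 from L, N, R, S.
That leaves L = 9. Remove 9 from N.
That leaves N = 5. Eliminate 5 elsewhere: R.
That leaves S = 3. Remove 3 from Q.
So Q = 7.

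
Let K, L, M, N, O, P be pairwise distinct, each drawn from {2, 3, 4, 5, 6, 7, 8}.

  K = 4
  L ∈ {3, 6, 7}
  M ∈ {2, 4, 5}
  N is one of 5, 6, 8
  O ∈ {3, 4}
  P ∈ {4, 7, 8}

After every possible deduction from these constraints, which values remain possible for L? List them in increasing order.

6, 7

K has just one choice, so K = 4. Eliminate 4 elsewhere: M, O, P.
O has just one choice, so O = 3. Eliminate 3 elsewhere: L.
No further eliminations apply; L can still be any of 6, 7.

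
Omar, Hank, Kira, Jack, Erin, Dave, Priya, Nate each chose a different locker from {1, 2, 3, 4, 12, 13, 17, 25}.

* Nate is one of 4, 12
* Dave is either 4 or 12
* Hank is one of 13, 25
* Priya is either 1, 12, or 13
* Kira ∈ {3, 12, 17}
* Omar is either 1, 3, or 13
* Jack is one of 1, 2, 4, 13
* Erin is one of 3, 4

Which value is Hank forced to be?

The 8 variables draw from only 8 values {1, 2, 3, 4, 12, 13, 17, 25}, so each is used; only Jack can be 2, hence Jack = 2.
The 7 still-open variables draw from only 7 values {1, 3, 4, 12, 13, 17, 25}, so each is used; only Kira can be 17, hence Kira = 17.
Among the 6 still-open variables, 25 fits only Hank (and all 6 values in {1, 3, 4, 12, 13, 25} must be used), so Hank = 25.

25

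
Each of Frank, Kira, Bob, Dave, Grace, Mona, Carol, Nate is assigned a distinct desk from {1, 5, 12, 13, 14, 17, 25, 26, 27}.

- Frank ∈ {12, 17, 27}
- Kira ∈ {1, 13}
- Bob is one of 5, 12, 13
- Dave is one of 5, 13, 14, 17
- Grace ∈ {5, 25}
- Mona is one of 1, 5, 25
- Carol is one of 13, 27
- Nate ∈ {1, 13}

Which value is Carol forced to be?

27

Among the 8 variables, 14 fits only Dave (and all 8 values in {1, 5, 12, 13, 14, 17, 25, 27} must be used), so Dave = 14.
The 7 still-open variables together cover exactly {1, 5, 12, 13, 17, 25, 27} — 7 values for 7 variables — and 17 appears only in Frank's list, so Frank = 17.
Among the 6 still-open variables, 12 fits only Bob (and all 6 values in {1, 5, 12, 13, 25, 27} must be used), so Bob = 12.
The 5 still-open variables together cover exactly {1, 5, 13, 25, 27} — 5 values for 5 variables — and 27 appears only in Carol's list, so Carol = 27.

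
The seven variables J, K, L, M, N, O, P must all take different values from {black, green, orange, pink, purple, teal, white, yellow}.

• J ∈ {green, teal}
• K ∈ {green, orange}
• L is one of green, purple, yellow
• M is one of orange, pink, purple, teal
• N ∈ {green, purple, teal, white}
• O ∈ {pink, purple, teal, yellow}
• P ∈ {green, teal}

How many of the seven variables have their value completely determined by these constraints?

The 7 variables draw from only 7 values {green, orange, pink, purple, teal, white, yellow}, so each is used; only N can be white, hence N = white.
J and P between them cover only {green, teal} — a naked pair. Remove those values from K, L, M, O.
K must be orange (only option left). So M can't be orange.
Determined: K=orange, N=white. The other variables each still have more than one consistent value. That makes 2.

2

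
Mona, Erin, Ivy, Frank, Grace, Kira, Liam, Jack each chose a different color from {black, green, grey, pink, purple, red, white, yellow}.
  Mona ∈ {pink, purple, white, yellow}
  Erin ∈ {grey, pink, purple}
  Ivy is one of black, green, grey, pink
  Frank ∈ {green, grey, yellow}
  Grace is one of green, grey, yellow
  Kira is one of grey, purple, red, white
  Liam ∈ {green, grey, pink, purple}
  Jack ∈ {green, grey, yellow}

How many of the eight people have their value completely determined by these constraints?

3

The 8 variables draw from only 8 values {black, green, grey, pink, purple, red, white, yellow}, so each is used; only Ivy can be black, hence Ivy = black.
Among the 7 still-open variables, red fits only Kira (and all 7 values in {green, grey, pink, purple, red, white, yellow} must be used), so Kira = red.
The 6 still-open variables draw from only 6 values {green, grey, pink, purple, white, yellow}, so each is used; only Mona can be white, hence Mona = white.
Frank, Grace, Jack share exactly the 3 values {green, grey, yellow}; by pigeonhole those values go to them, so strike green, grey, yellow from Erin, Liam.
Determined: Mona=white, Ivy=black, Kira=red. The other people each still have more than one consistent value. That makes 3.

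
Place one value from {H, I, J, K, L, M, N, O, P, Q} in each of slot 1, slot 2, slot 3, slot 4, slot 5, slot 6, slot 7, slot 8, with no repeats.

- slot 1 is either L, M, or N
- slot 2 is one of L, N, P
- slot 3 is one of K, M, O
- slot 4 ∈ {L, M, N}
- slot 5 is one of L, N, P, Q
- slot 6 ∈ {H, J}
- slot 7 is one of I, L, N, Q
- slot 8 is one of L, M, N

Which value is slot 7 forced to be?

The 3 variables slot 1, slot 4, slot 8 are confined to {L, M, N}, which locks those values in; drop them from slot 2, slot 3, slot 5, slot 7.
That leaves slot 2 = P. Remove P from slot 5.
slot 5's domain is down to {Q}, so slot 5 = Q. So slot 7 can't be Q.
So slot 7 = I.

I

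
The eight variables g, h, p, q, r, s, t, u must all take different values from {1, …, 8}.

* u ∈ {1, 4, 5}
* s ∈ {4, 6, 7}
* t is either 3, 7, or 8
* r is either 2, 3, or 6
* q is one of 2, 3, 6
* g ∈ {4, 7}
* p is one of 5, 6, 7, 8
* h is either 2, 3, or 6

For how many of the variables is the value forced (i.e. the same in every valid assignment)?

3

The 8 variables draw from only 8 values {1, 2, 3, 4, 5, 6, 7, 8}, so each is used; only u can be 1, hence u = 1.
Among the 7 still-open variables, 5 fits only p (and all 7 values in {2, 3, 4, 5, 6, 7, 8} must be used), so p = 5.
The 6 still-open variables draw from only 6 values {2, 3, 4, 6, 7, 8}, so each is used; only t can be 8, hence t = 8.
h, q, r between them cover only {2, 3, 6} — a naked triple. Remove those values from s.
Determined: p=5, t=8, u=1. The other variables each still have more than one consistent value. That makes 3.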